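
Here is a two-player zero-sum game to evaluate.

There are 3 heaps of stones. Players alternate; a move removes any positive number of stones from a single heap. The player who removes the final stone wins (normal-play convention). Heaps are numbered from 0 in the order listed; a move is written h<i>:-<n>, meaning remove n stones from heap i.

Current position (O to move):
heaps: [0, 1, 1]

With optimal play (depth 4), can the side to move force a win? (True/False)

O winning at [(0,1,1)]: False

p1 O@[(0,1,1)]: h1:-1[(0,0,1)]-1* h2:-1[(0,1,0)]-1
p2 X@[(0,0,1)]: h2:-1[(0,0,0)]+1*
p3 O@[(0,0,0)] terminal -1; root [(0,1,1)] d4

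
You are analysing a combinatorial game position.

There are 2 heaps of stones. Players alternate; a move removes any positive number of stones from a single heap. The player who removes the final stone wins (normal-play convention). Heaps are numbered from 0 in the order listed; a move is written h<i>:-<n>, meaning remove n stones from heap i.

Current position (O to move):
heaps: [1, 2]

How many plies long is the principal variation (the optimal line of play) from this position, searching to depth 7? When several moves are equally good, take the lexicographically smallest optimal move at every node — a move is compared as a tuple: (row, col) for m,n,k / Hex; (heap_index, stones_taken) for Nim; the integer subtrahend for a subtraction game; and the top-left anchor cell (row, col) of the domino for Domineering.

[(1,2)] O move#1: h0:-1:-1/(0,2), h1:-1:+1/(1,1)*, h1:-2:-1/(1,0)
[(1,1)] X move#2: h0:-1:-1/(0,1)*, h1:-1:-1/(1,0)
[(0,1)] O move#3: h1:-1:+1/(0,0)*
[(0,0)] end (terminal -1, X#4); searched (1,2) to 7

PV length from [(1,2)]: 3 plies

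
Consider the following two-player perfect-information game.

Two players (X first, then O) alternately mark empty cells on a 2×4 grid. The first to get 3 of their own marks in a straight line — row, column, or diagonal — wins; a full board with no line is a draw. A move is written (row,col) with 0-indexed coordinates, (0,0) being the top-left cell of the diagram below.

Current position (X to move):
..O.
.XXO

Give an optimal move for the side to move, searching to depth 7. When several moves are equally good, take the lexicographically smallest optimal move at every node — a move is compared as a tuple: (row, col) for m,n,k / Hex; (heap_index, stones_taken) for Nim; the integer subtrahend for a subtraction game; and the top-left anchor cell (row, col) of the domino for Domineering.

X's best at [..O./.XXO]: (1,0)

p1 X@[..O./.XXO]: (0,0)[X.O./.XXO]+0 (0,1)[.XO./.XXO]+0 (0,3)[..OX/.XXO]+0 (1,0)[..O./XXXO]+1*
p2 O@[..O./XXXO] terminal -1; root [..O./.XXO] d7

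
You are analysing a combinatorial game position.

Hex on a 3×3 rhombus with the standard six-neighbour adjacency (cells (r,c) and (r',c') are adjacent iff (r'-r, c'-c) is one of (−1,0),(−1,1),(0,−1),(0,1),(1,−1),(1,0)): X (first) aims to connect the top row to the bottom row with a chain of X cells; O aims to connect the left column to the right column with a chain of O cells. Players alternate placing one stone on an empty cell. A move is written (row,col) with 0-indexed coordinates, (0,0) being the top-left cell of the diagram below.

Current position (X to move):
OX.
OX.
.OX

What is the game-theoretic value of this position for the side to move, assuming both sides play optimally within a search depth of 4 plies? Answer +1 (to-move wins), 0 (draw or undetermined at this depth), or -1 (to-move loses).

[OX./OX./.OX] X move#1: (0,2):+1/OXX/OX./.OX*, (1,2):+1/OX./OXX/.OX, (2,0):+1/OX./OX./XOX
[OXX/OX./.OX] O move#2: (1,2):-1/OXX/OXO/.OX*, (2,0):-1/OXX/OX./OOX
[OXX/OXO/.OX] X move#3: (2,0):+1/OXX/OXO/XOX*
[OXX/OXO/XOX] end (terminal -1, O#4); searched OX./OX./.OX to 4

value(OX./OX./.OX, X) = +1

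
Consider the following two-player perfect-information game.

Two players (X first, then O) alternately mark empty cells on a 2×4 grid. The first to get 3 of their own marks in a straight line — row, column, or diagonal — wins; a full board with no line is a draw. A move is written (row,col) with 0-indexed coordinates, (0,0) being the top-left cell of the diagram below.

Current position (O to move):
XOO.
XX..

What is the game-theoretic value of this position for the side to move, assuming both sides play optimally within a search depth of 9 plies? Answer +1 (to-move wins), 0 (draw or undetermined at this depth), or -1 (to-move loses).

value(XOO./XX.., O) = +1

p1 O@[XOO./XX..]: (0,3)[XOOO/XX..]+1* (1,2)[XOO./XXO.]+0 (1,3)[XOO./XX.O]-1
p2 X@[XOOO/XX..] terminal -1; root [XOO./XX..] d9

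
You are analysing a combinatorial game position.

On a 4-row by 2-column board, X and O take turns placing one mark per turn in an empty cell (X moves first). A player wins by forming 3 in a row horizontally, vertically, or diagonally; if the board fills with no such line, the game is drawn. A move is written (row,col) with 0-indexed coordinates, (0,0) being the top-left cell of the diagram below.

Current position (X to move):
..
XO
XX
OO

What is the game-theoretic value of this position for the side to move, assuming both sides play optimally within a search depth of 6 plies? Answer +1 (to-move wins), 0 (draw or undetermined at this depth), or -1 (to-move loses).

value(../XO/XX/OO, X) = +1

p1 X@[../XO/XX/OO]: (0,0)[X./XO/XX/OO]+1* (0,1)[.X/XO/XX/OO]+0
p2 O@[X./XO/XX/OO] terminal -1; root [../XO/XX/OO] d6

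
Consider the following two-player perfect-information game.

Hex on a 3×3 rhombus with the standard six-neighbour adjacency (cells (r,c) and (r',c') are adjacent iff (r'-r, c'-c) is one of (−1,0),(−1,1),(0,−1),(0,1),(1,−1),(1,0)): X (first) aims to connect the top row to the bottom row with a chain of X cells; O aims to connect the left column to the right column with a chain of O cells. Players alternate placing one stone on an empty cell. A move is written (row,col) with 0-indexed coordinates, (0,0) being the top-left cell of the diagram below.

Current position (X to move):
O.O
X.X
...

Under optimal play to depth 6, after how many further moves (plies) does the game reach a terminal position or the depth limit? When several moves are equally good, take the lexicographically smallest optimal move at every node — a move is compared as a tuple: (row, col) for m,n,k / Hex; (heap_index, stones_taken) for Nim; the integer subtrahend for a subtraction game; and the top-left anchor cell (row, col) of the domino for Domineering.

p1 X@[O.O/X.X/...]: (0,1)[OXO/X.X/...]+1* (1,1)[O.O/XXX/...]-1 (2,0)[O.O/X.X/X..]-1 (2,1)[O.O/X.X/.X.]-1 (2,2)[O.O/X.X/..X]-1
p2 O@[OXO/X.X/...]: (1,1)[OXO/XOX/...]-1* (2,0)[OXO/X.X/O..]-1 (2,1)[OXO/X.X/.O.]-1 (2,2)[OXO/X.X/..O]-1
p3 X@[OXO/XOX/...]: (2,0)[OXO/XOX/X..]+1* (2,1)[OXO/XOX/.X.]-1 (2,2)[OXO/XOX/..X]-1
p4 O@[OXO/XOX/X..] terminal -1; root [O.O/X.X/...] d6

PV length from [O.O/X.X/...]: 3 plies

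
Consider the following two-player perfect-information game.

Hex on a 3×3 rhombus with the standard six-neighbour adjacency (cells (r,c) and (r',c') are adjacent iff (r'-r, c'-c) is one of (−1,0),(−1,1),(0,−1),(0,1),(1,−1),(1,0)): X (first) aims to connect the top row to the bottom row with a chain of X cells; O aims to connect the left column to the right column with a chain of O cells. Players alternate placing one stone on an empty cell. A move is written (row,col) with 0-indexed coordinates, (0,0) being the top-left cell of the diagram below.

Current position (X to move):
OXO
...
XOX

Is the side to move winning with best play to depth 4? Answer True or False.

p1 X@[OXO/.../XOX]: (1,0)[OXO/X../XOX]+1* (1,1)[OXO/.X./XOX]+1 (1,2)[OXO/..X/XOX]+1
p2 O@[OXO/X../XOX] terminal -1; root [OXO/.../XOX] d4

X winning at [OXO/.../XOX]: True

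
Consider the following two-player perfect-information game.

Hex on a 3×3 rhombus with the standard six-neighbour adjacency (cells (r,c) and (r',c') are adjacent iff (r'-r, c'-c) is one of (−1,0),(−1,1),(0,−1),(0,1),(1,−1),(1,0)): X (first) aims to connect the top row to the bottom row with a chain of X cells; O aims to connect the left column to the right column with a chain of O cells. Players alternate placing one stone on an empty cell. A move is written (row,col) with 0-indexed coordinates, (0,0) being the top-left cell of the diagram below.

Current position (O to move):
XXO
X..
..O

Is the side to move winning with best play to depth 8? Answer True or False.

O winning at [XXO/X../..O]: True

[XXO/X../..O] O move#1: (1,1):-1/XXO/XO./..O, (1,2):-1/XXO/X.O/..O, (2,0):+1/XXO/X../O.O*, (2,1):-1/XXO/X../.OO
[XXO/X../O.O] X move#2: (1,1):-1/XXO/XX./O.O*, (1,2):-1/XXO/X.X/O.O, (2,1):-1/XXO/X../OXO
[XXO/XX./O.O] O move#3: (1,2):-1/XXO/XXO/O.O, (2,1):+1/XXO/XX./OOO*
[XXO/XX./OOO] end (terminal -1, X#4); searched XXO/X../..O to 8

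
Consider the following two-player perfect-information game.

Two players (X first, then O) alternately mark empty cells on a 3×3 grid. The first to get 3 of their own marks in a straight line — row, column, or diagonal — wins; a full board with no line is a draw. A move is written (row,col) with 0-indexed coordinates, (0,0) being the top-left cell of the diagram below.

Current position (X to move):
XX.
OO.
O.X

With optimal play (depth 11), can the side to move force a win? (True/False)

ply 1, X at XX./OO./O.X | (0,2)=+1→XXX/OO./O.X*; (1,2)=-1→XX./OOX/O.X; (2,1)=-1→XX./OO./OXX
ply 2: XXX/OO./O.X is terminal -1 (O); from XX./OO./O.X depth 11

X winning at [XX./OO./O.X]: True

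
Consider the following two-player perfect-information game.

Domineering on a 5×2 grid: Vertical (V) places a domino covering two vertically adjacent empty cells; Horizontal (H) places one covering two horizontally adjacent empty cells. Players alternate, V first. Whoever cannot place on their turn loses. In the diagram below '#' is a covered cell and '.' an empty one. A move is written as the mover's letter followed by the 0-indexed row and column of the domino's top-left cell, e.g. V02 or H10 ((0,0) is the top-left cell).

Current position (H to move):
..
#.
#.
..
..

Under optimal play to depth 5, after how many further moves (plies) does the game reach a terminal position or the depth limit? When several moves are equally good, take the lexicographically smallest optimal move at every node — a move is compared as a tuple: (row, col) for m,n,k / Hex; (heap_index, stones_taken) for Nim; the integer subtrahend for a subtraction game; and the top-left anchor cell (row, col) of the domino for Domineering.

PV length from [../#./#./../..]: 3 plies

ply 1, H at ../#./#./../.. | H00=-1→##/#./#./../..; H30=+1→../#./#./##/..*; H40=+1→../#./#./../##
ply 2, V at ../#./#./##/.. | V01=-1→.#/##/#./##/..*; V11=-1→../##/##/##/..
ply 3, H at .#/##/#./##/.. | H40=+1→.#/##/#./##/##*
ply 4: .#/##/#./##/## is terminal -1 (V); from ../#./#./../.. depth 5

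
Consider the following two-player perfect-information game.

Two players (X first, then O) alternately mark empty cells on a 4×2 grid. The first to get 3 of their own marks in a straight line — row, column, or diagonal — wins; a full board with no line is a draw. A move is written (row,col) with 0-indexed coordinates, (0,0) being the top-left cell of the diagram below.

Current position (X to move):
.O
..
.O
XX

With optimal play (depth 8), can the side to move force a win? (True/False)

[.O/../.O/XX] X move#1: (0,0):-1/XO/../.O/XX, (1,0):-1/.O/X./.O/XX, (1,1):+0/.O/.X/.O/XX*, (2,0):-1/.O/../XO/XX
[.O/.X/.O/XX] O move#2: (0,0):+0/OO/.X/.O/XX*, (1,0):+0/.O/OX/.O/XX, (2,0):+0/.O/.X/OO/XX
[OO/.X/.O/XX] X move#3: (1,0):+0/OO/XX/.O/XX*, (2,0):+0/OO/.X/XO/XX
[OO/XX/.O/XX] O move#4: (2,0):+0/OO/XX/OO/XX*
[OO/XX/OO/XX] end (terminal +0, X#5); searched .O/../.O/XX to 8

X winning at [.O/../.O/XX]: False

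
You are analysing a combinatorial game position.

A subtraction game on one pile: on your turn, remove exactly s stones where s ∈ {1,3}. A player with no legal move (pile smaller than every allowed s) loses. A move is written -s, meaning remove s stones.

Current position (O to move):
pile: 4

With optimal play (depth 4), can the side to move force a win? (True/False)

O winning at [4]: False

ply 1, O at 4 | -1=-1→3*; -3=-1→1
ply 2, X at 3 | -1=+1→2*; -3=+1→0
ply 3, O at 2 | -1=-1→1*
ply 4, X at 1 | -1=+1→0*
ply 5: 0 is terminal -1 (O); from 4 depth 4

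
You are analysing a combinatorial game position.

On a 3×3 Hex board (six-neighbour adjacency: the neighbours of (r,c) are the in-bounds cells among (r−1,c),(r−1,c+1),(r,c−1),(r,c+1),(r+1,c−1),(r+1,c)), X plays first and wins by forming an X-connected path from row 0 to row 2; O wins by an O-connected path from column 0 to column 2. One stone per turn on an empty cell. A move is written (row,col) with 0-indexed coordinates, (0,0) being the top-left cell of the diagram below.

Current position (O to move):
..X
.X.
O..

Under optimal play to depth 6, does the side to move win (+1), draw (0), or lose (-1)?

p1 O@[..X/.X./O..]: (0,0)[O.X/.X./O..]-1 (0,1)[.OX/.X./O..]-1 (1,0)[..X/OX./O..]-1 (1,2)[..X/.XO/O..]-1 (2,1)[..X/.X./OO.]+1* (2,2)[..X/.X./O.O]-1
p2 X@[..X/.X./OO.]: (0,0)[X.X/.X./OO.]-1* (0,1)[.XX/.X./OO.]-1 (1,0)[..X/XX./OO.]-1 (1,2)[..X/.XX/OO.]-1 (2,2)[..X/.X./OOX]-1
p3 O@[X.X/.X./OO.]: (0,1)[XOX/.X./OO.]+1* (1,0)[X.X/OX./OO.]+1 (1,2)[X.X/.XO/OO.]+1 (2,2)[X.X/.X./OOO]+1
p4 X@[XOX/.X./OO.]: (1,0)[XOX/XX./OO.]-1* (1,2)[XOX/.XX/OO.]-1 (2,2)[XOX/.X./OOX]-1
p5 O@[XOX/XX./OO.]: (1,2)[XOX/XXO/OO.]+1* (2,2)[XOX/XX./OOO]+1
p6 X@[XOX/XXO/OO.] terminal -1; root [..X/.X./O..] d6

value(..X/.X./O.., O) = +1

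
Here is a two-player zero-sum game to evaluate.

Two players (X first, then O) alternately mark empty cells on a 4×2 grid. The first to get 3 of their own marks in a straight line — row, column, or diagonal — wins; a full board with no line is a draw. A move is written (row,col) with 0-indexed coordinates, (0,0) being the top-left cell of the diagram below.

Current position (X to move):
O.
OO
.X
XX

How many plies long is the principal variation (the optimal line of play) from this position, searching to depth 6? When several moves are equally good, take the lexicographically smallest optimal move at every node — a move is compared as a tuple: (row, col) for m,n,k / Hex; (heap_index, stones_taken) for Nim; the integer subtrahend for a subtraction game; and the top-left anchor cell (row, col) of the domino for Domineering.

ply 1, X at O./OO/.X/XX | (0,1)=-1→OX/OO/.X/XX; (2,0)=+0→O./OO/XX/XX*
ply 2, O at O./OO/XX/XX | (0,1)=+0→OO/OO/XX/XX*
ply 3: OO/OO/XX/XX is terminal +0 (X); from O./OO/.X/XX depth 6

PV length from [O./OO/.X/XX]: 2 plies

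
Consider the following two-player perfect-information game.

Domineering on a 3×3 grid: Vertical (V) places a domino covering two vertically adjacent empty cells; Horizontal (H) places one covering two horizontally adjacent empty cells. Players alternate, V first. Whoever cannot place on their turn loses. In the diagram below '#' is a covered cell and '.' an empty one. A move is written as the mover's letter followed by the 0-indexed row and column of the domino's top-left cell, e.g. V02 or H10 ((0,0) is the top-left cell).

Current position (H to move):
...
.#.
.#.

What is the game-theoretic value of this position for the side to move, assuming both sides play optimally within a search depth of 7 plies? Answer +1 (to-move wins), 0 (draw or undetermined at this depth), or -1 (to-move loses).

[.../.#./.#.] H move#1: H00:-1/##./.#./.#.*, H01:-1/.##/.#./.#.
[##./.#./.#.] V move#2: V02:+1/###/.##/.#.*, V10:+1/##./##./##., V12:+1/##./.##/.##
[###/.##/.#.] end (terminal -1, H#3); searched .../.#./.#. to 7

value(.../.#./.#., H) = -1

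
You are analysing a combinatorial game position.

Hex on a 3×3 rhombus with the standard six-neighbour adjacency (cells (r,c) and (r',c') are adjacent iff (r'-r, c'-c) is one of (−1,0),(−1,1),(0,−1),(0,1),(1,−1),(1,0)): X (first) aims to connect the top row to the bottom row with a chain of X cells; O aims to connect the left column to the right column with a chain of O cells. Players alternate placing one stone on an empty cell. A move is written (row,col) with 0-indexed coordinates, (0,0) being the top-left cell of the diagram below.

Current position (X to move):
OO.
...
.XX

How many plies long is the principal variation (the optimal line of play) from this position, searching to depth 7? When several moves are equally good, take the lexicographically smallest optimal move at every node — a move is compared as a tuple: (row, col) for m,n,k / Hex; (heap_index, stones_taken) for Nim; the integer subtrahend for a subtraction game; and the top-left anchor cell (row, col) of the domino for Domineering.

ply 1, X at OO./.../.XX | (0,2)=+1→OOX/.../.XX*; (1,0)=-1→OO./X../.XX; (1,1)=-1→OO./.X./.XX; (1,2)=-1→OO./..X/.XX; (2,0)=-1→OO./.../XXX
ply 2, O at OOX/.../.XX | (1,0)=-1→OOX/O../.XX*; (1,1)=-1→OOX/.O./.XX; (1,2)=-1→OOX/..O/.XX; (2,0)=-1→OOX/.../OXX
ply 3, X at OOX/O../.XX | (1,1)=+1→OOX/OX./.XX*; (1,2)=+1→OOX/O.X/.XX; (2,0)=+1→OOX/O../XXX
ply 4: OOX/OX./.XX is terminal -1 (O); from OO./.../.XX depth 7

PV length from [OO./.../.XX]: 3 plies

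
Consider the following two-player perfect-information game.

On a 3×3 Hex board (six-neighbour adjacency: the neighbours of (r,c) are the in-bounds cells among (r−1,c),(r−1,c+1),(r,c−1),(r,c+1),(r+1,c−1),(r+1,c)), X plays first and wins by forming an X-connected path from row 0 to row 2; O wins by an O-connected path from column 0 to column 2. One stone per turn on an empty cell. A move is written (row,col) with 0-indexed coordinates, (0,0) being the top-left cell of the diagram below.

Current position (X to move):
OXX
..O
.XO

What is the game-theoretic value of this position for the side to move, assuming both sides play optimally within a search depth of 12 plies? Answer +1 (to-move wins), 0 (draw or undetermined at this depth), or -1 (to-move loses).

[OXX/..O/.XO] X move#1: (1,0):+1/OXX/X.O/.XO*, (1,1):+1/OXX/.XO/.XO, (2,0):+1/OXX/..O/XXO
[OXX/X.O/.XO] O move#2: (1,1):-1/OXX/XOO/.XO*, (2,0):-1/OXX/X.O/OXO
[OXX/XOO/.XO] X move#3: (2,0):+1/OXX/XOO/XXO*
[OXX/XOO/XXO] end (terminal -1, O#4); searched OXX/..O/.XO to 12

value(OXX/..O/.XO, X) = +1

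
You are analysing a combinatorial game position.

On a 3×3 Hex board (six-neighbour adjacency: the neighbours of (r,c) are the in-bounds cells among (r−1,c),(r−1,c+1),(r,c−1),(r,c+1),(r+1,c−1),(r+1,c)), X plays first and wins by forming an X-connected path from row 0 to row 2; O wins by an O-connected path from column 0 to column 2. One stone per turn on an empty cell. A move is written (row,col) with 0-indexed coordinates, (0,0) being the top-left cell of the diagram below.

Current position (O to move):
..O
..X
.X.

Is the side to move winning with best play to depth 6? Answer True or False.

O winning at [..O/..X/.X.]: True

[..O/..X/.X.] O move#1: (0,0):+1/O.O/..X/.X.*, (0,1):+1/.OO/..X/.X., (1,0):+1/..O/O.X/.X., (1,1):+1/..O/.OX/.X., (2,0):+1/..O/..X/OX., (2,2):-1/..O/..X/.XO
[O.O/..X/.X.] X move#2: (0,1):-1/OXO/..X/.X.*, (1,0):-1/O.O/X.X/.X., (1,1):-1/O.O/.XX/.X., (2,0):-1/O.O/..X/XX., (2,2):-1/O.O/..X/.XX
[OXO/..X/.X.] O move#3: (1,0):-1/OXO/O.X/.X., (1,1):+1/OXO/.OX/.X.*, (2,0):-1/OXO/..X/OX., (2,2):-1/OXO/..X/.XO
[OXO/.OX/.X.] X move#4: (1,0):-1/OXO/XOX/.X.*, (2,0):-1/OXO/.OX/XX., (2,2):-1/OXO/.OX/.XX
[OXO/XOX/.X.] O move#5: (2,0):+1/OXO/XOX/OX.*, (2,2):-1/OXO/XOX/.XO
[OXO/XOX/OX.] end (terminal -1, X#6); searched ..O/..X/.X. to 6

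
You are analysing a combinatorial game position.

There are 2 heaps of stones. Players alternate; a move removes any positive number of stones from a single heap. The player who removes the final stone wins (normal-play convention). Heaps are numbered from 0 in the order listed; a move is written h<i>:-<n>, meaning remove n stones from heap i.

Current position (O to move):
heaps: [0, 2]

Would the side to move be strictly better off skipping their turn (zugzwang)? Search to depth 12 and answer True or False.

zugzwang((0,2), O) = False

ply 1, O at (0,2) | h1:-1=-1→(0,1); h1:-2=+1→(0,0)*
ply 2: (0,0) is terminal -1 (X); from (0,2) depth 12
if O skipped the turn, X would face:
~ ply 1, X at (0,2) | h1:-1=-1→(0,1); h1:-2=+1→(0,0)*
~ ply 2: (0,0) is terminal -1 (O); from (0,2) depth 12
compare (O): move=+1 vs pass=-1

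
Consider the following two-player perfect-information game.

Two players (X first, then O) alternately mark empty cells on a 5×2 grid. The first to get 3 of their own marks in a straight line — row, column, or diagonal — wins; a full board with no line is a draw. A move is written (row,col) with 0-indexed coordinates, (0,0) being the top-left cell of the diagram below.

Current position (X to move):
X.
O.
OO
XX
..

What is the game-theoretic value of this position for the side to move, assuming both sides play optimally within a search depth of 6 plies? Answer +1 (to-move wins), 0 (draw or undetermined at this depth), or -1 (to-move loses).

value(X./O./OO/XX/.., X) = 0

p1 X@[X./O./OO/XX/..]: (0,1)[XX/O./OO/XX/..]+0* (1,1)[X./OX/OO/XX/..]+0 (4,0)[X./O./OO/XX/X.]+0 (4,1)[X./O./OO/XX/.X]+0
p2 O@[XX/O./OO/XX/..]: (1,1)[XX/OO/OO/XX/..]+0* (4,0)[XX/O./OO/XX/O.]+0 (4,1)[XX/O./OO/XX/.O]+0
p3 X@[XX/OO/OO/XX/..]: (4,0)[XX/OO/OO/XX/X.]+0* (4,1)[XX/OO/OO/XX/.X]+0
p4 O@[XX/OO/OO/XX/X.]: (4,1)[XX/OO/OO/XX/XO]+0*
p5 X@[XX/OO/OO/XX/XO] terminal +0; root [X./O./OO/XX/..] d6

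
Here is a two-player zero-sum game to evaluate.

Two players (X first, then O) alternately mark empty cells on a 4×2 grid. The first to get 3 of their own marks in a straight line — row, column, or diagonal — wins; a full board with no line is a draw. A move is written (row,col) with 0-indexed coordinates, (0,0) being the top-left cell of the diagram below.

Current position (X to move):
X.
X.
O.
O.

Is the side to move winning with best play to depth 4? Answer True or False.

X winning at [X./X./O./O.]: False

ply 1, X at X./X./O./O. | (0,1)=+0→XX/X./O./O.*; (1,1)=+0→X./XX/O./O.; (2,1)=+0→X./X./OX/O.; (3,1)=+0→X./X./O./OX
ply 2, O at XX/X./O./O. | (1,1)=+0→XX/XO/O./O.*; (2,1)=+0→XX/X./OO/O.; (3,1)=+0→XX/X./O./OO
ply 3, X at XX/XO/O./O. | (2,1)=+0→XX/XO/OX/O.*; (3,1)=+0→XX/XO/O./OX
ply 4, O at XX/XO/OX/O. | (3,1)=+0→XX/XO/OX/OO*
ply 5: XX/XO/OX/OO is terminal +0 (X); from X./X./O./O. depth 4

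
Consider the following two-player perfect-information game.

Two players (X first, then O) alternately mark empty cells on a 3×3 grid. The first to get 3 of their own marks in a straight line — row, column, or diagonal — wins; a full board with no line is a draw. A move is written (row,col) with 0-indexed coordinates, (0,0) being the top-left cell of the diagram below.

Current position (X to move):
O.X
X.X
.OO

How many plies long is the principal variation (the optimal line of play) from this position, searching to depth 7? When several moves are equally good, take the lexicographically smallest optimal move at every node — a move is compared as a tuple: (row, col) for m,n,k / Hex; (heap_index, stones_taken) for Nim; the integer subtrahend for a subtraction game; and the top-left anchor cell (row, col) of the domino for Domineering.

PV length from [O.X/X.X/.OO]: 1 ply

p1 X@[O.X/X.X/.OO]: (0,1)[OXX/X.X/.OO]-1 (1,1)[O.X/XXX/.OO]+1* (2,0)[O.X/X.X/XOO]-1
p2 O@[O.X/XXX/.OO] terminal -1; root [O.X/X.X/.OO] d7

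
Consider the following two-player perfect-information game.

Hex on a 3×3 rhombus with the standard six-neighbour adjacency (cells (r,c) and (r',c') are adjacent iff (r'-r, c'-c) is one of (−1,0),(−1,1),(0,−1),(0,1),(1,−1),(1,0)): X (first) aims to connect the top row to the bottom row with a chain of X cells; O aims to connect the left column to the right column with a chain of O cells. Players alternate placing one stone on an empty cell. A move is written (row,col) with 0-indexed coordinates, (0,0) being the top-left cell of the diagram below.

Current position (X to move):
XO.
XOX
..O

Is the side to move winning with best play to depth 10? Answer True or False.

X winning at [XO./XOX/..O]: True

p1 X@[XO./XOX/..O]: (0,2)[XOX/XOX/..O]+1* (2,0)[XO./XOX/X.O]+1 (2,1)[XO./XOX/.XO]+1
p2 O@[XOX/XOX/..O]: (2,0)[XOX/XOX/O.O]-1* (2,1)[XOX/XOX/.OO]-1
p3 X@[XOX/XOX/O.O]: (2,1)[XOX/XOX/OXO]+1*
p4 O@[XOX/XOX/OXO] terminal -1; root [XO./XOX/..O] d10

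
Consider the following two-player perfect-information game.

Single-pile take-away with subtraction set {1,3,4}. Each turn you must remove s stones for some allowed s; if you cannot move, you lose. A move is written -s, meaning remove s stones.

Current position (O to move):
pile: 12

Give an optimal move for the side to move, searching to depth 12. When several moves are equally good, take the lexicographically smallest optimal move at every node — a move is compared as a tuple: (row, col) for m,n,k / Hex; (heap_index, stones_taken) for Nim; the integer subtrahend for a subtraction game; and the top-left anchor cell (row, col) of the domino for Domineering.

ply 1, O at 12 | -1=-1→11; -3=+1→9*; -4=-1→8
ply 2, X at 9 | -1=-1→8*; -3=-1→6; -4=-1→5
ply 3, O at 8 | -1=+1→7*; -3=-1→5; -4=-1→4
ply 4, X at 7 | -1=-1→6*; -3=-1→4; -4=-1→3
ply 5, O at 6 | -1=-1→5; -3=-1→3; -4=+1→2*
ply 6, X at 2 | -1=-1→1*
ply 7, O at 1 | -1=+1→0*
ply 8: 0 is terminal -1 (X); from 12 depth 12

O's best at [12]: -3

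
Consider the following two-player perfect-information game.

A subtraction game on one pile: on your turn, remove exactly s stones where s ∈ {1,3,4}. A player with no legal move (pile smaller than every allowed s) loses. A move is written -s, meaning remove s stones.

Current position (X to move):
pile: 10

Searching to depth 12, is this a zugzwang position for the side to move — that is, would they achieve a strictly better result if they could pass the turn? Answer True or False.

zugzwang(10, X) = False

ply 1, X at 10 | -1=+1→9*; -3=+1→7; -4=-1→6
ply 2, O at 9 | -1=-1→8*; -3=-1→6; -4=-1→5
ply 3, X at 8 | -1=+1→7*; -3=-1→5; -4=-1→4
ply 4, O at 7 | -1=-1→6*; -3=-1→4; -4=-1→3
ply 5, X at 6 | -1=-1→5; -3=-1→3; -4=+1→2*
ply 6, O at 2 | -1=-1→1*
ply 7, X at 1 | -1=+1→0*
ply 8: 0 is terminal -1 (O); from 10 depth 12
pass branch (O moves first from the same position):
  | ply 1, O at 10 | -1=+1→9*; -3=+1→7; -4=-1→6
  | ply 2, X at 9 | -1=-1→8*; -3=-1→6; -4=-1→5
  | ply 3, O at 8 | -1=+1→7*; -3=-1→5; -4=-1→4
  | ply 4, X at 7 | -1=-1→6*; -3=-1→4; -4=-1→3
  | ply 5, O at 6 | -1=-1→5; -3=-1→3; -4=+1→2*
  | ply 6, X at 2 | -1=-1→1*
  | ply 7, O at 1 | -1=+1→0*
  | ply 8: 0 is terminal -1 (X); from 10 depth 12
X moving scores +1; X passing scores -1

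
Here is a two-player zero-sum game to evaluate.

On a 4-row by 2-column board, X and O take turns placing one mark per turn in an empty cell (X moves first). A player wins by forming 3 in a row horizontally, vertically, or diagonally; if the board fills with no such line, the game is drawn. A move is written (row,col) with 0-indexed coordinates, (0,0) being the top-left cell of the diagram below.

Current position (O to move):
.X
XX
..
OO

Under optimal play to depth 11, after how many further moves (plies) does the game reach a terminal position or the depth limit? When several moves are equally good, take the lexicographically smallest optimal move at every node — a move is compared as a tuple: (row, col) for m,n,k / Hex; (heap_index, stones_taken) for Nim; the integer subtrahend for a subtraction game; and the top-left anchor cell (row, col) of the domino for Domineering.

[.X/XX/../OO] O move#1: (0,0):-1/OX/XX/../OO, (2,0):-1/.X/XX/O./OO, (2,1):+0/.X/XX/.O/OO*
[.X/XX/.O/OO] X move#2: (0,0):+0/XX/XX/.O/OO*, (2,0):+0/.X/XX/XO/OO
[XX/XX/.O/OO] O move#3: (2,0):+0/XX/XX/OO/OO*
[XX/XX/OO/OO] end (terminal +0, X#4); searched .X/XX/../OO to 11

PV length from [.X/XX/../OO]: 3 plies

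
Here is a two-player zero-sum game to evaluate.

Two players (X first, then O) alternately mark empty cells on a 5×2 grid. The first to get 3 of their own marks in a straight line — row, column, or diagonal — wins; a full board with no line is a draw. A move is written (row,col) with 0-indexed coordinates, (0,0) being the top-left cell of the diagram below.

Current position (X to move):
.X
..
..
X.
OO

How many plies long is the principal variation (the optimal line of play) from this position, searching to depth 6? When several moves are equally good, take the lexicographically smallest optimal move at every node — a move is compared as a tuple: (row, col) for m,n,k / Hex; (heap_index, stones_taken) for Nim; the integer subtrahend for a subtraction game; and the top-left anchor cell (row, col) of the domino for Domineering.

PV length from [.X/../../X./OO]: 6 plies

[.X/../../X./OO] X move#1: (0,0):+0/XX/../../X./OO*, (1,0):+0/.X/X./../X./OO, (1,1):+0/.X/.X/../X./OO, (2,0):+0/.X/../X./X./OO, (2,1):+0/.X/../.X/X./OO, (3,1):+0/.X/../../XX/OO
[XX/../../X./OO] O move#2: (1,0):+0/XX/O./../X./OO*, (1,1):+0/XX/.O/../X./OO, (2,0):+0/XX/../O./X./OO, (2,1):+0/XX/../.O/X./OO, (3,1):+0/XX/../../XO/OO
[XX/O./../X./OO] X move#3: (1,1):+0/XX/OX/../X./OO*, (2,0):+0/XX/O./X./X./OO, (2,1):+0/XX/O./.X/X./OO, (3,1):+0/XX/O./../XX/OO
[XX/OX/../X./OO] O move#4: (2,0):-1/XX/OX/O./X./OO, (2,1):+0/XX/OX/.O/X./OO*, (3,1):-1/XX/OX/../XO/OO
[XX/OX/.O/X./OO] X move#5: (2,0):-1/XX/OX/XO/X./OO, (3,1):+0/XX/OX/.O/XX/OO*
[XX/OX/.O/XX/OO] O move#6: (2,0):+0/XX/OX/OO/XX/OO*
[XX/OX/OO/XX/OO] end (terminal +0, X#7); searched .X/../../X./OO to 6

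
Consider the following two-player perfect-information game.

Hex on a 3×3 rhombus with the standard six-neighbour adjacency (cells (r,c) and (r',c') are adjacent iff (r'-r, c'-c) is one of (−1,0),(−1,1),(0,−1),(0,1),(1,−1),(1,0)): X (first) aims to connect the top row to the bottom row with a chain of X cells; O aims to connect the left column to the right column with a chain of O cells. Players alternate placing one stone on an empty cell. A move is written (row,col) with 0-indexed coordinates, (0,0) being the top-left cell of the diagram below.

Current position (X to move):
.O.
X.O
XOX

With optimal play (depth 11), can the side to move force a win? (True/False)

ply 1, X at .O./X.O/XOX | (0,0)=+1→XO./X.O/XOX*; (0,2)=+1→.OX/X.O/XOX; (1,1)=+1→.O./XXO/XOX
ply 2: XO./X.O/XOX is terminal -1 (O); from .O./X.O/XOX depth 11

X winning at [.O./X.O/XOX]: True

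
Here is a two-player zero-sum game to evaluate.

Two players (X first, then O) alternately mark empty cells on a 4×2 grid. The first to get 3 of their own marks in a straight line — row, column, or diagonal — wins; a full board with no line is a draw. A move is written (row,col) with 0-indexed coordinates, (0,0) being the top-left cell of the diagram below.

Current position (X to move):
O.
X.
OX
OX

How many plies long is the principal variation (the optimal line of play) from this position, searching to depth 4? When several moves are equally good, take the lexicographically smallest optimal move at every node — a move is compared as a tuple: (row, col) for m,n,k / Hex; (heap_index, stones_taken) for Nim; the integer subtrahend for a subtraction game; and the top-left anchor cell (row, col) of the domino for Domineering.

PV length from [O./X./OX/OX]: 1 ply

[O./X./OX/OX] X move#1: (0,1):+0/OX/X./OX/OX, (1,1):+1/O./XX/OX/OX*
[O./XX/OX/OX] end (terminal -1, O#2); searched O./X./OX/OX to 4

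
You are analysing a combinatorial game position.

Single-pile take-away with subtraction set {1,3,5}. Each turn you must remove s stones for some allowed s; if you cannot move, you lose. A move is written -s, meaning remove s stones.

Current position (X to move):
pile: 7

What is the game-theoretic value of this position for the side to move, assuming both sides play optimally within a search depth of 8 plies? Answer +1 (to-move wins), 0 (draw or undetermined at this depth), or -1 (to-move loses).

p1 X@[7]: -1[6]+1* -3[4]+1 -5[2]+1
p2 O@[6]: -1[5]-1* -3[3]-1 -5[1]-1
p3 X@[5]: -1[4]+1* -3[2]+1 -5[0]+1
p4 O@[4]: -1[3]-1* -3[1]-1
p5 X@[3]: -1[2]+1* -3[0]+1
p6 O@[2]: -1[1]-1*
p7 X@[1]: -1[0]+1*
p8 O@[0] terminal -1; root [7] d8

value(7, X) = +1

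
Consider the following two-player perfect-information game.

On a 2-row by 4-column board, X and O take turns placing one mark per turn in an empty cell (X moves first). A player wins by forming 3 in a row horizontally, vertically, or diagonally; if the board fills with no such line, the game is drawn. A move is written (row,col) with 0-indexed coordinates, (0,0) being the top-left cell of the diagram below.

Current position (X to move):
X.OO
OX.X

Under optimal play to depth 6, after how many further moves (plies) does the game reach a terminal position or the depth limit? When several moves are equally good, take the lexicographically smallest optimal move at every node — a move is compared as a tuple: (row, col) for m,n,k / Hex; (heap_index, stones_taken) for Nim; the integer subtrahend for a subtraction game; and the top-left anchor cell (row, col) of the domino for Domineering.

PV length from [X.OO/OX.X]: 1 ply

ply 1, X at X.OO/OX.X | (0,1)=+0→XXOO/OX.X; (1,2)=+1→X.OO/OXXX*
ply 2: X.OO/OXXX is terminal -1 (O); from X.OO/OX.X depth 6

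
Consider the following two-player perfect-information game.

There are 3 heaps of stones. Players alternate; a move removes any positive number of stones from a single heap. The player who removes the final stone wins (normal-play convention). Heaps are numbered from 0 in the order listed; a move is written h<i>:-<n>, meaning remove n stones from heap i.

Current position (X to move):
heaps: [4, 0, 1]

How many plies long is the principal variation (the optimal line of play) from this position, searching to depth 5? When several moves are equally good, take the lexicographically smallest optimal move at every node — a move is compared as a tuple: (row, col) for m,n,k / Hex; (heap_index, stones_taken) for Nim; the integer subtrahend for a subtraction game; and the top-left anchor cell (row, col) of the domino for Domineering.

PV length from [(4,0,1)]: 3 plies

[(4,0,1)] X move#1: h0:-1:-1/(3,0,1), h0:-2:-1/(2,0,1), h0:-3:+1/(1,0,1)*, h0:-4:-1/(0,0,1), h2:-1:-1/(4,0,0)
[(1,0,1)] O move#2: h0:-1:-1/(0,0,1)*, h2:-1:-1/(1,0,0)
[(0,0,1)] X move#3: h2:-1:+1/(0,0,0)*
[(0,0,0)] end (terminal -1, O#4); searched (4,0,1) to 5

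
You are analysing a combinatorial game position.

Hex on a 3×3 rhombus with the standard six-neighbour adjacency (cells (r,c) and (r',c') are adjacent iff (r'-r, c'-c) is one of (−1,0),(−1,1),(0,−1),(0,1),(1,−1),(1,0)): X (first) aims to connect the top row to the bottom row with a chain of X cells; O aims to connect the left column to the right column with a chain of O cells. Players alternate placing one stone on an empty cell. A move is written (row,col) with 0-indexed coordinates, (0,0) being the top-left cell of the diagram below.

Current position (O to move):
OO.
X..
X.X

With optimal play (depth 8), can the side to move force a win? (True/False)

[OO./X../X.X] O move#1: (0,2):+1/OOO/X../X.X*, (1,1):+1/OO./XO./X.X, (1,2):+1/OO./X.O/X.X, (2,1):-1/OO./X../XOX
[OOO/X../X.X] end (terminal -1, X#2); searched OO./X../X.X to 8

O winning at [OO./X../X.X]: True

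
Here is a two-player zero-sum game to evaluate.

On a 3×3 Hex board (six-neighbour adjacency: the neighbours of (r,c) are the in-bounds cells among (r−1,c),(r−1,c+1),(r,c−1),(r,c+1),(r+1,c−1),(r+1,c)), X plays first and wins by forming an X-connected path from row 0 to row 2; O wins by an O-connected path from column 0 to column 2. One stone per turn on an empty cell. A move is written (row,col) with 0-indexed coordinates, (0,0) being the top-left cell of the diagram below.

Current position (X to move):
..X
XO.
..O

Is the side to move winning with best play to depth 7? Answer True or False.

p1 X@[..X/XO./..O]: (0,0)[X.X/XO./..O]-1 (0,1)[.XX/XO./..O]-1 (1,2)[..X/XOX/..O]+1* (2,0)[..X/XO./X.O]+1 (2,1)[..X/XO./.XO]+1
p2 O@[..X/XOX/..O]: (0,0)[O.X/XOX/..O]-1* (0,1)[.OX/XOX/..O]-1 (2,0)[..X/XOX/O.O]-1 (2,1)[..X/XOX/.OO]-1
p3 X@[O.X/XOX/..O]: (0,1)[OXX/XOX/..O]+1* (2,0)[O.X/XOX/X.O]+1 (2,1)[O.X/XOX/.XO]+1
p4 O@[OXX/XOX/..O]: (2,0)[OXX/XOX/O.O]-1* (2,1)[OXX/XOX/.OO]-1
p5 X@[OXX/XOX/O.O]: (2,1)[OXX/XOX/OXO]+1*
p6 O@[OXX/XOX/OXO] terminal -1; root [..X/XO./..O] d7

X winning at [..X/XO./..O]: True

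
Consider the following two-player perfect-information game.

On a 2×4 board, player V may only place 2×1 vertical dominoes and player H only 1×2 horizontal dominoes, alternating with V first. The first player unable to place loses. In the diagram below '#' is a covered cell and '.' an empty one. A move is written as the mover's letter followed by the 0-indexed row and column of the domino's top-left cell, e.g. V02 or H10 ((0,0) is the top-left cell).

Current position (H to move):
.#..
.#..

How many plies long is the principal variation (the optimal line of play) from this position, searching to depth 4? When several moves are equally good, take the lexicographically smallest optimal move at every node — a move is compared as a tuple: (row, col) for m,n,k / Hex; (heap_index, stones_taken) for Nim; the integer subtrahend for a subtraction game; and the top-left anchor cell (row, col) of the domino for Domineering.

PV length from [.#../.#..]: 3 plies

p1 H@[.#../.#..]: H02[.###/.#..]+1* H12[.#../.###]+1
p2 V@[.###/.#..]: V00[####/##..]-1*
p3 H@[####/##..]: H12[####/####]+1*
p4 V@[####/####] terminal -1; root [.#../.#..] d4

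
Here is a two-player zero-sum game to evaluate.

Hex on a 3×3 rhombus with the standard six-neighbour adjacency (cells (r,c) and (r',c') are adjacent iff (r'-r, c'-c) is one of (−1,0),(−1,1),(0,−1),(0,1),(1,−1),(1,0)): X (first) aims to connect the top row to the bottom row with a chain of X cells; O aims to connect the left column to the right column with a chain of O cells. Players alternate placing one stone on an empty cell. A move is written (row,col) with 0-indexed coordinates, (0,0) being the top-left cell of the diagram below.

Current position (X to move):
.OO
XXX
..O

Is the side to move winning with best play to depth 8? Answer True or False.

p1 X@[.OO/XXX/..O]: (0,0)[XOO/XXX/..O]+1* (2,0)[.OO/XXX/X.O]-1 (2,1)[.OO/XXX/.XO]-1
p2 O@[XOO/XXX/..O]: (2,0)[XOO/XXX/O.O]-1* (2,1)[XOO/XXX/.OO]-1
p3 X@[XOO/XXX/O.O]: (2,1)[XOO/XXX/OXO]+1*
p4 O@[XOO/XXX/OXO] terminal -1; root [.OO/XXX/..O] d8

X winning at [.OO/XXX/..O]: True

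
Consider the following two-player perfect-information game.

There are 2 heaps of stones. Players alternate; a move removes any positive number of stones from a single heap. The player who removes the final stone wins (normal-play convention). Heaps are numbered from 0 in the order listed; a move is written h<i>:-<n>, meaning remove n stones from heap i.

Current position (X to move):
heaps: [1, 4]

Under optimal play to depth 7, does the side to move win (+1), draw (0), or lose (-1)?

[(1,4)] X move#1: h0:-1:-1/(0,4), h1:-1:-1/(1,3), h1:-2:-1/(1,2), h1:-3:+1/(1,1)*, h1:-4:-1/(1,0)
[(1,1)] O move#2: h0:-1:-1/(0,1)*, h1:-1:-1/(1,0)
[(0,1)] X move#3: h1:-1:+1/(0,0)*
[(0,0)] end (terminal -1, O#4); searched (1,4) to 7

value((1,4), X) = +1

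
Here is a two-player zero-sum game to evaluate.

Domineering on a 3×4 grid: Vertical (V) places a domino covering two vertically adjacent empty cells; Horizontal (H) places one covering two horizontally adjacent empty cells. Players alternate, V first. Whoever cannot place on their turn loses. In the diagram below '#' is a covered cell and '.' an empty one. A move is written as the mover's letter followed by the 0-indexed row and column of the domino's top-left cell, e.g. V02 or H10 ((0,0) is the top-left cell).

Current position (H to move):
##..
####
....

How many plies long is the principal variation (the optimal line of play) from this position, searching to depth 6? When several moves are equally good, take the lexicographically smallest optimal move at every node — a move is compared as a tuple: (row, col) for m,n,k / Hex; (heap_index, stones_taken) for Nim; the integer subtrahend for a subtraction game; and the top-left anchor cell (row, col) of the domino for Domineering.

ply 1, H at ##../####/.... | H02=+1→####/####/....*; H20=+1→##../####/##..; H21=+1→##../####/.##.; H22=+1→##../####/..##
ply 2: ####/####/.... is terminal -1 (V); from ##../####/.... depth 6

PV length from [##../####/....]: 1 ply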